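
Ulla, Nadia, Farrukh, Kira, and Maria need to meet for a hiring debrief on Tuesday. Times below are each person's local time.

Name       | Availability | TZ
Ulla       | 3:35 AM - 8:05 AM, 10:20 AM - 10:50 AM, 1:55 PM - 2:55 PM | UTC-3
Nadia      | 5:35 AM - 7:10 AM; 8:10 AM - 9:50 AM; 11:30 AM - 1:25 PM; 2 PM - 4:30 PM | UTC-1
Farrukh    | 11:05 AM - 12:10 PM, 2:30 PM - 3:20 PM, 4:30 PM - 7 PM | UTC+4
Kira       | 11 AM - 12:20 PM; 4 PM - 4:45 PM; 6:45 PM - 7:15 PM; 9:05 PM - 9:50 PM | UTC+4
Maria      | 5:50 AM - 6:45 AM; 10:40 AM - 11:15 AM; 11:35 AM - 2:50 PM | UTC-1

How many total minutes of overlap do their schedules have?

40

Ulla in UTC: 06:35-11:05, 13:20-13:50, 16:55-17:55 (add 3h to convert from UTC-3).
Nadia in UTC: 06:35-08:10, 09:10-10:50, 12:30-14:25, 15:00-17:30 (add 1h to convert from UTC-1).
Farrukh in UTC: 07:05-08:10, 10:30-11:20, 12:30-15:00 (subtract 4h to convert from UTC+4).
Kira in UTC: 07:00-08:20, 12:00-12:45, 14:45-15:15, 17:05-17:50 (subtract 4h to convert from UTC+4).
Maria in UTC: 06:50-07:45, 11:40-12:15, 12:35-15:50 (add 1h to convert from UTC-1).
Ulla ∩ Nadia: 06:35-08:10, 09:10-10:50, 13:20-13:50, 16:55-17:30.
Ulla ∩ Nadia ∩ Farrukh: 07:05-08:10, 10:30-10:50, 13:20-13:50.
Ulla ∩ Nadia ∩ Farrukh ∩ Kira: 07:05-08:10.
Ulla ∩ Nadia ∩ Farrukh ∩ Kira ∩ Maria: 07:05-07:45.
That's a single block of 40 minutes.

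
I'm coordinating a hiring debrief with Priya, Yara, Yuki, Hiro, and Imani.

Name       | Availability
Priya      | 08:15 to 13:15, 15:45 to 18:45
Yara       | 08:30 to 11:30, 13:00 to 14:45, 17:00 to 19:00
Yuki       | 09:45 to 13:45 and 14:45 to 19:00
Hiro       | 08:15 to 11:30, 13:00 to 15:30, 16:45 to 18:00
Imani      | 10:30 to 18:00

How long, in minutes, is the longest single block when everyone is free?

60

Priya ∩ Yara: 08:30-11:30, 13:00-13:15, 17:00-18:45.
Priya ∩ Yara ∩ Yuki: 09:45-11:30, 13:00-13:15, 17:00-18:45.
Priya ∩ Yara ∩ Yuki ∩ Hiro: 09:45-11:30, 13:00-13:15, 17:00-18:00.
Priya ∩ Yara ∩ Yuki ∩ Hiro ∩ Imani: 10:30-11:30, 13:00-13:15, 17:00-18:00.
The longest is 10:30-11:30 at 60 minutes.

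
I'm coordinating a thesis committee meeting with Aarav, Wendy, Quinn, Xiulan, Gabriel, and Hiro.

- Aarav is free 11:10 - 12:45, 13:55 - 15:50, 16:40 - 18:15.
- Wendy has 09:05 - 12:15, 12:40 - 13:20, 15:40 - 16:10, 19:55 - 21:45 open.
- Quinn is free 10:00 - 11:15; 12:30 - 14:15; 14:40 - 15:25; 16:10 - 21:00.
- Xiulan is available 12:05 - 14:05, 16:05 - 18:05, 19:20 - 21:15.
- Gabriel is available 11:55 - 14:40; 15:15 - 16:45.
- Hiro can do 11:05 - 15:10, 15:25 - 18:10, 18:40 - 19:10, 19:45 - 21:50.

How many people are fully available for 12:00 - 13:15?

Gabriel and Hiro can make the full 12:00-13:15 slot — that's 2.

2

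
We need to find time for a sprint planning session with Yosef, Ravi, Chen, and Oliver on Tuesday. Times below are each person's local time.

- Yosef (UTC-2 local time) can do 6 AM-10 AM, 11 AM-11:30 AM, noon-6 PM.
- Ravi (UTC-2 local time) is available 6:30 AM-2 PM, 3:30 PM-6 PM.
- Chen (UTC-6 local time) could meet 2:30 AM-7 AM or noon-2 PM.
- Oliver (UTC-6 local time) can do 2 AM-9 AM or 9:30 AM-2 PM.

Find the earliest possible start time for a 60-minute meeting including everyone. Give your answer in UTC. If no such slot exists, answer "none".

08:30

Yosef in UTC: 08:00-12:00, 13:00-13:30, 14:00-20:00 (add 2h to convert from UTC-2).
Ravi in UTC: 08:30-16:00, 17:30-20:00 (add 2h to convert from UTC-2).
Chen in UTC: 08:30-13:00, 18:00-20:00 (add 6h to convert from UTC-6).
Oliver in UTC: 08:00-15:00, 15:30-20:00 (add 6h to convert from UTC-6).
Yosef ∩ Ravi: 08:30-12:00, 13:00-13:30, 14:00-16:00, 17:30-20:00.
Yosef ∩ Ravi ∩ Chen: 08:30-12:00, 18:00-20:00.
Yosef ∩ Ravi ∩ Chen ∩ Oliver: 08:30-12:00, 18:00-20:00.
Those are the intersection windows.
The first common window of at least 60 minutes is 08:30-12:00, so the earliest start is 08:30.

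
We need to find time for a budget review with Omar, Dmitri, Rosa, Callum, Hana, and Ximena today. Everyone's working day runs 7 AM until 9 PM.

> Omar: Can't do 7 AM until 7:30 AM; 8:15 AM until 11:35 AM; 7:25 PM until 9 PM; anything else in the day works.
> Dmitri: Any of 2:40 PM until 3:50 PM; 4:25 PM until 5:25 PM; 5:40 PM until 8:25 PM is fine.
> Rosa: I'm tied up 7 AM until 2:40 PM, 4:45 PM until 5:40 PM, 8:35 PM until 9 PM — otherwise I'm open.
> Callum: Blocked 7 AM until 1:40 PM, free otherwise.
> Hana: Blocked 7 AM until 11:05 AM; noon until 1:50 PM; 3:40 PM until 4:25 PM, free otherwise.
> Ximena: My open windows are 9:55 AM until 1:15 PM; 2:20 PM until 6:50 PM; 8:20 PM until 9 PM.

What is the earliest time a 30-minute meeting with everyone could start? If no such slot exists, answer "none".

14:40

Omar free: 07:30-08:15, 11:35-19:25 (invert busy blocks within the working day).
Dmitri free: 14:40-15:50, 16:25-17:25, 17:40-20:25.
Rosa free: 14:40-16:45, 17:40-20:35 (invert busy blocks within the working day).
Callum free: 13:40-21:00 (invert busy blocks within the working day).
Hana free: 11:05-12:00, 13:50-15:40, 16:25-21:00 (invert busy blocks within the working day).
Ximena free: 09:55-13:15, 14:20-18:50, 20:20-21:00.
Omar ∩ Dmitri: 14:40-15:50, 16:25-17:25, 17:40-19:25.
Omar ∩ Dmitri ∩ Rosa: 14:40-15:50, 16:25-16:45, 17:40-19:25.
Omar ∩ Dmitri ∩ Rosa ∩ Callum: 14:40-15:50, 16:25-16:45, 17:40-19:25.
Omar ∩ Dmitri ∩ Rosa ∩ Callum ∩ Hana: 14:40-15:40, 16:25-16:45, 17:40-19:25.
Omar ∩ Dmitri ∩ Rosa ∩ Callum ∩ Hana ∩ Ximena: 14:40-15:40, 16:25-16:45, 17:40-18:50.
The first common window of at least 30 minutes is 14:40-15:40, so the earliest start is 14:40.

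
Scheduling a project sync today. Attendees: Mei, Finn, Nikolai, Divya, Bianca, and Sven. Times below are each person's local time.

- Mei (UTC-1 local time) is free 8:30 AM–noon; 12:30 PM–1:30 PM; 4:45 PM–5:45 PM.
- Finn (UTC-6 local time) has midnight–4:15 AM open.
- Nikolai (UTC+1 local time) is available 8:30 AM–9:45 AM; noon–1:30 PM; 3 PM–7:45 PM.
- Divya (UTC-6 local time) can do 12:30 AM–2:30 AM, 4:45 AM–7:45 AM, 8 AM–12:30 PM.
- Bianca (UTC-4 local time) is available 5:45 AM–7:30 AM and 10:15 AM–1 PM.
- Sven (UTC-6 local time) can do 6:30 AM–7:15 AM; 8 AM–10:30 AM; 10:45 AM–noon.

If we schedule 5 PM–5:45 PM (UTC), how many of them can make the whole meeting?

3

Mei in UTC: 09:30-13:00, 13:30-14:30, 17:45-18:45 (add 1h to convert from UTC-1).
Finn in UTC: 06:00-10:15 (add 6h to convert from UTC-6).
Nikolai in UTC: 07:30-08:45, 11:00-12:30, 14:00-18:45 (subtract 1h to convert from UTC+1).
Divya in UTC: 06:30-08:30, 10:45-13:45, 14:00-18:30 (add 6h to convert from UTC-6).
Bianca in UTC: 09:45-11:30, 14:15-17:00 (add 4h to convert from UTC-4).
Sven in UTC: 12:30-13:15, 14:00-16:30, 16:45-18:00 (add 6h to convert from UTC-6).
Nikolai, Divya, and Sven can make the full 17:00-17:45 slot — that's 3.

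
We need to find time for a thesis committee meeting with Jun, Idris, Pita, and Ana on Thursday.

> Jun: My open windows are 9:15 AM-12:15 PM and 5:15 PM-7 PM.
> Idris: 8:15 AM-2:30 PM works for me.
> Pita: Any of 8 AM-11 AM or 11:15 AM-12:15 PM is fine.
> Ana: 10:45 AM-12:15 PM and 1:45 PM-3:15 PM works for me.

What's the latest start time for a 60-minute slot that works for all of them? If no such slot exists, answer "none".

Jun ∩ Idris: 09:15-12:15.
Jun ∩ Idris ∩ Pita: 09:15-11:00, 11:15-12:15.
Jun ∩ Idris ∩ Pita ∩ Ana: 10:45-11:00, 11:15-12:15.
The last common window of at least 60 minutes is 11:15-12:15; a 60-minute meeting can start as late as 11:15 and still end by 12:15.

11:15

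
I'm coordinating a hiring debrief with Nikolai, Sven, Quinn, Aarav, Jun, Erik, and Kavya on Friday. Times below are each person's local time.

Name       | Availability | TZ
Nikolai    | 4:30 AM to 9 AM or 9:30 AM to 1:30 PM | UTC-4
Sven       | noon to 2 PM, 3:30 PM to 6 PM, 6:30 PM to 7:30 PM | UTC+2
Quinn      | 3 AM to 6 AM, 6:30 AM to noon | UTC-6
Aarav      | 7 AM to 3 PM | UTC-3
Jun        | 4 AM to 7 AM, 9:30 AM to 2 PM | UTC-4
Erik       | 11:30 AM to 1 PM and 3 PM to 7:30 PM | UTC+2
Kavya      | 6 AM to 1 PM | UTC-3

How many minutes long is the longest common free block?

Nikolai in UTC: 08:30-13:00, 13:30-17:30 (add 4h to convert from UTC-4).
Sven in UTC: 10:00-12:00, 13:30-16:00, 16:30-17:30 (subtract 2h to convert from UTC+2).
Quinn in UTC: 09:00-12:00, 12:30-18:00 (add 6h to convert from UTC-6).
Aarav in UTC: 10:00-18:00 (add 3h to convert from UTC-3).
Jun in UTC: 08:00-11:00, 13:30-18:00 (add 4h to convert from UTC-4).
Erik in UTC: 09:30-11:00, 13:00-17:30 (subtract 2h to convert from UTC+2).
Kavya in UTC: 09:00-16:00 (add 3h to convert from UTC-3).
Nikolai ∩ Sven: 10:00-12:00, 13:30-16:00, 16:30-17:30.
Nikolai ∩ Sven ∩ Quinn: 10:00-12:00, 13:30-16:00, 16:30-17:30.
Nikolai ∩ Sven ∩ Quinn ∩ Aarav: 10:00-12:00, 13:30-16:00, 16:30-17:30.
Nikolai ∩ Sven ∩ Quinn ∩ Aarav ∩ Jun: 10:00-11:00, 13:30-16:00, 16:30-17:30.
Nikolai ∩ Sven ∩ Quinn ∩ Aarav ∩ Jun ∩ Erik: 10:00-11:00, 13:30-16:00, 16:30-17:30.
Nikolai ∩ Sven ∩ Quinn ∩ Aarav ∩ Jun ∩ Erik ∩ Kavya: 10:00-11:00, 13:30-16:00.
Those are the intersection windows.
The longest is 13:30-16:00 at 150 minutes.

150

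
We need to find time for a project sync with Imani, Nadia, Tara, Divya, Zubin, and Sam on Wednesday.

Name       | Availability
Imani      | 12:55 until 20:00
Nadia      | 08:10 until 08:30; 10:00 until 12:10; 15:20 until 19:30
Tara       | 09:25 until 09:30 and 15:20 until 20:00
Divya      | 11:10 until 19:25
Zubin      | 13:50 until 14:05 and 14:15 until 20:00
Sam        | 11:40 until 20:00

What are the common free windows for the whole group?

Imani ∩ Nadia: 15:20-19:30.
Imani ∩ Nadia ∩ Tara: 15:20-19:30.
Imani ∩ Nadia ∩ Tara ∩ Divya: 15:20-19:25.
Imani ∩ Nadia ∩ Tara ∩ Divya ∩ Zubin: 15:20-19:25.
Imani ∩ Nadia ∩ Tara ∩ Divya ∩ Zubin ∩ Sam: 15:20-19:25.

15:20-19:25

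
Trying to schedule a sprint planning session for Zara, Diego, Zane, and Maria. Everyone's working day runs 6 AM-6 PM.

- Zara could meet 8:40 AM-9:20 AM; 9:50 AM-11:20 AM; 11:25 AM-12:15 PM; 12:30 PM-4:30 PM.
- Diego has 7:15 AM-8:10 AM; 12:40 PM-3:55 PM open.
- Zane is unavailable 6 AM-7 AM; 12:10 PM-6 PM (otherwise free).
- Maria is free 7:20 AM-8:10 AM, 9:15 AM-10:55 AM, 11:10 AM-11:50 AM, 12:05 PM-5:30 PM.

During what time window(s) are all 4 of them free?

none

Zara free: 08:40-09:20, 09:50-11:20, 11:25-12:15, 12:30-16:30.
Diego free: 07:15-08:10, 12:40-15:55.
Zane free: 07:00-12:10 (invert busy blocks within the working day).
Maria free: 07:20-08:10, 09:15-10:55, 11:10-11:50, 12:05-17:30.
Zara ∩ Diego: 12:40-15:55.
Zara ∩ Diego ∩ Zane: ∅.
Zara ∩ Diego ∩ Zane ∩ Maria: ∅.
There is no time when everyone is free.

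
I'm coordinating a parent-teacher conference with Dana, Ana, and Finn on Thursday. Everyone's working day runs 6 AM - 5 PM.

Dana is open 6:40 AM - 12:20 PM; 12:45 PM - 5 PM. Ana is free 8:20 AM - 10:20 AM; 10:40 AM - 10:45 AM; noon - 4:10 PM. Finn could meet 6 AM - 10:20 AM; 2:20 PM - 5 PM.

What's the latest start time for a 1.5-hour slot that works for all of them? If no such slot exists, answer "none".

Dana ∩ Ana: 08:20-10:20, 10:40-10:45, 12:00-12:20, 12:45-16:10.
Dana ∩ Ana ∩ Finn: 08:20-10:20, 14:20-16:10.
Those are the intersection windows.
The last common window of at least 90 minutes is 14:20-16:10; a 90-minute meeting can start as late as 14:40 and still end by 16:10.

14:40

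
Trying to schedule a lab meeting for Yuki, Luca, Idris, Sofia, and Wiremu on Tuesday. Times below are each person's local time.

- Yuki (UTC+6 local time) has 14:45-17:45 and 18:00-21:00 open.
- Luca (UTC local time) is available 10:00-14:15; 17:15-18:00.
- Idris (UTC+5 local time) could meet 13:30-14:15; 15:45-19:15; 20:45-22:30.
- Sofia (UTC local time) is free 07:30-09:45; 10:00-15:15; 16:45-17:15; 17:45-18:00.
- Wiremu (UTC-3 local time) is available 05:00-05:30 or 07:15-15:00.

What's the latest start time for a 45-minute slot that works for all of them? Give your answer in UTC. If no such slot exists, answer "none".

Yuki in UTC: 08:45-11:45, 12:00-15:00 (subtract 6h to convert from UTC+6).
Luca in UTC: 10:00-14:15, 17:15-18:00.
Idris in UTC: 08:30-09:15, 10:45-14:15, 15:45-17:30 (subtract 5h to convert from UTC+5).
Sofia in UTC: 07:30-09:45, 10:00-15:15, 16:45-17:15, 17:45-18:00.
Wiremu in UTC: 08:00-08:30, 10:15-18:00 (add 3h to convert from UTC-3).
Yuki ∩ Luca: 10:00-11:45, 12:00-14:15.
Yuki ∩ Luca ∩ Idris: 10:45-11:45, 12:00-14:15.
Yuki ∩ Luca ∩ Idris ∩ Sofia: 10:45-11:45, 12:00-14:15.
Yuki ∩ Luca ∩ Idris ∩ Sofia ∩ Wiremu: 10:45-11:45, 12:00-14:15.
Those are the intersection windows.
The last common window of at least 45 minutes is 12:00-14:15; a 45-minute meeting can start as late as 13:30 and still end by 14:15.

13:30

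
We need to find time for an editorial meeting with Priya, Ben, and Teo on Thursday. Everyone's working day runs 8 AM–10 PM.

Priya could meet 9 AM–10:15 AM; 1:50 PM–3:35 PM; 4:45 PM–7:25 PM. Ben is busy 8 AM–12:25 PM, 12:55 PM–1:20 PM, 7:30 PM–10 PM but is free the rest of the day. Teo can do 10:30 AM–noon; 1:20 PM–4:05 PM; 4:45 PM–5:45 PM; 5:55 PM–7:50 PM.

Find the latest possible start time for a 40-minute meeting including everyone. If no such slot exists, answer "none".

Priya free: 09:00-10:15, 13:50-15:35, 16:45-19:25.
Ben free: 12:25-12:55, 13:20-19:30 (invert busy blocks within the working day).
Teo free: 10:30-12:00, 13:20-16:05, 16:45-17:45, 17:55-19:50.
Priya ∩ Ben: 13:50-15:35, 16:45-19:25.
Priya ∩ Ben ∩ Teo: 13:50-15:35, 16:45-17:45, 17:55-19:25.
The last common window of at least 40 minutes is 17:55-19:25; a 40-minute meeting can start as late as 18:45 and still end by 19:25.

18:45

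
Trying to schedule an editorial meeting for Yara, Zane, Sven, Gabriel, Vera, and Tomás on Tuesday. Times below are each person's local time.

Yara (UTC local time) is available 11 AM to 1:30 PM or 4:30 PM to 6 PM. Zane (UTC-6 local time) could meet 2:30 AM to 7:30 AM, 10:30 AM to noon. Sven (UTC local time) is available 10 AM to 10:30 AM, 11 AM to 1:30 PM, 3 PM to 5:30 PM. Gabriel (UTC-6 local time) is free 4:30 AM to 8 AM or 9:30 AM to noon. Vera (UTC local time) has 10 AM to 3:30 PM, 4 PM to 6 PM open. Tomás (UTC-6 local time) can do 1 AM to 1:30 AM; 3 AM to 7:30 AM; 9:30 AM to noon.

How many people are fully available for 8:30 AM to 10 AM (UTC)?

1

Yara in UTC: 11:00-13:30, 16:30-18:00.
Zane in UTC: 08:30-13:30, 16:30-18:00 (add 6h to convert from UTC-6).
Sven in UTC: 10:00-10:30, 11:00-13:30, 15:00-17:30.
Gabriel in UTC: 10:30-14:00, 15:30-18:00 (add 6h to convert from UTC-6).
Vera in UTC: 10:00-15:30, 16:00-18:00.
Tomás in UTC: 07:00-07:30, 09:00-13:30, 15:30-18:00 (add 6h to convert from UTC-6).
Zane can make the full 08:30-10:00 slot — that's 1.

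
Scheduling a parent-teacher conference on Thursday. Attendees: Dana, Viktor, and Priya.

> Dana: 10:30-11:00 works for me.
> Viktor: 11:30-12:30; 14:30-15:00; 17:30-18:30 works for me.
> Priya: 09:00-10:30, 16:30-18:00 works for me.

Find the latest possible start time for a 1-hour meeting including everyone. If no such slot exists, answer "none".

Dana ∩ Viktor: ∅.
Dana ∩ Viktor ∩ Priya: ∅.
There is no time when everyone is free.
No common window is at least 60 minutes long.

none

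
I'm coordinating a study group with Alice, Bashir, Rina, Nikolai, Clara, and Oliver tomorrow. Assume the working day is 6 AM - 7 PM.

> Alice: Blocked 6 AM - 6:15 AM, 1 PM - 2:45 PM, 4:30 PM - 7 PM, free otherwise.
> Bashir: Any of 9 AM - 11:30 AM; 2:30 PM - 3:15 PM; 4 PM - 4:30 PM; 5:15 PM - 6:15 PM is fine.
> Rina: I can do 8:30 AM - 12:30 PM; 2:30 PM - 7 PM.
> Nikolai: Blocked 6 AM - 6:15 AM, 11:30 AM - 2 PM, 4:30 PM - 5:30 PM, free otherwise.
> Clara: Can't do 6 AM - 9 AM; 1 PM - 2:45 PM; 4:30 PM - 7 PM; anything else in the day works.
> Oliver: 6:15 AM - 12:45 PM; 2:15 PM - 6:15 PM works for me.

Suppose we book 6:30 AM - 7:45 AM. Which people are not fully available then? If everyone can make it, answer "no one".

Alice free: 06:15-13:00, 14:45-16:30 (invert busy blocks within the working day).
Bashir free: 09:00-11:30, 14:30-15:15, 16:00-16:30, 17:15-18:15.
Rina free: 08:30-12:30, 14:30-19:00.
Nikolai free: 06:15-11:30, 14:00-16:30, 17:30-19:00 (invert busy blocks within the working day).
Clara free: 09:00-13:00, 14:45-16:30 (invert busy blocks within the working day).
Oliver free: 06:15-12:45, 14:15-18:15.
Alice: free for 06:30-07:45. Bashir: not fully free for 06:30-07:45. Rina: not fully free for 06:30-07:45. Nikolai: free for 06:30-07:45. Clara: not fully free for 06:30-07:45. Oliver: free for 06:30-07:45.

Bashir, Clara, Rina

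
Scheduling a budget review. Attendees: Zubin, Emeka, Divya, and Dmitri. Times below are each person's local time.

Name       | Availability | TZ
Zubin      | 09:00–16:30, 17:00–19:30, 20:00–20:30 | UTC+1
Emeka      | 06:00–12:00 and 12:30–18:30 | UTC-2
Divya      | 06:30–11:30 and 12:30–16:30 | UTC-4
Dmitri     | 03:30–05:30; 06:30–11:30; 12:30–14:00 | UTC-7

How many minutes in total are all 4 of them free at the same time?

Zubin in UTC: 08:00-15:30, 16:00-18:30, 19:00-19:30 (subtract 1h to convert from UTC+1).
Emeka in UTC: 08:00-14:00, 14:30-20:30 (add 2h to convert from UTC-2).
Divya in UTC: 10:30-15:30, 16:30-20:30 (add 4h to convert from UTC-4).
Dmitri in UTC: 10:30-12:30, 13:30-18:30, 19:30-21:00 (add 7h to convert from UTC-7).
Zubin ∩ Emeka: 08:00-14:00, 14:30-15:30, 16:00-18:30, 19:00-19:30.
Zubin ∩ Emeka ∩ Divya: 10:30-14:00, 14:30-15:30, 16:30-18:30, 19:00-19:30.
Zubin ∩ Emeka ∩ Divya ∩ Dmitri: 10:30-12:30, 13:30-14:00, 14:30-15:30, 16:30-18:30.
Those are the intersection windows.
Summing the common windows: 120 + 30 + 60 + 120 = 330 minutes.

330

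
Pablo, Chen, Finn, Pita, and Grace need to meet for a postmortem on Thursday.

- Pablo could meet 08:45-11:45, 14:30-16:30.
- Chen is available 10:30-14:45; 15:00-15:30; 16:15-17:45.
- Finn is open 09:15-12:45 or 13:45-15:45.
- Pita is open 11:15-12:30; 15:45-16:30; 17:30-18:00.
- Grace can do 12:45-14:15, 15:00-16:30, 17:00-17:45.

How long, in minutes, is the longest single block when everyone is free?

Pablo ∩ Chen: 10:30-11:45, 14:30-14:45, 15:00-15:30, 16:15-16:30.
Pablo ∩ Chen ∩ Finn: 10:30-11:45, 14:30-14:45, 15:00-15:30.
Pablo ∩ Chen ∩ Finn ∩ Pita: 11:15-11:45.
Pablo ∩ Chen ∩ Finn ∩ Pita ∩ Grace: ∅.
There is no time when everyone is free.
No common window exists, so the longest block is 0 minutes.

0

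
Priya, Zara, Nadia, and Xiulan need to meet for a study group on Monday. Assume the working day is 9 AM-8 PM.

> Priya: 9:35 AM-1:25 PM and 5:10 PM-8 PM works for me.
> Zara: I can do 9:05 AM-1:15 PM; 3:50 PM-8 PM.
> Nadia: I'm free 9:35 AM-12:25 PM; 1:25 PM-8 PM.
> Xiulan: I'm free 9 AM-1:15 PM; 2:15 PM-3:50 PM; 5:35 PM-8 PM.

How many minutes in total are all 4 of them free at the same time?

Priya ∩ Zara: 09:35-13:15, 17:10-20:00.
Priya ∩ Zara ∩ Nadia: 09:35-12:25, 17:10-20:00.
Priya ∩ Zara ∩ Nadia ∩ Xiulan: 09:35-12:25, 17:35-20:00.
Those are the intersection windows.
Summing the common windows: 170 + 145 = 315 minutes.

315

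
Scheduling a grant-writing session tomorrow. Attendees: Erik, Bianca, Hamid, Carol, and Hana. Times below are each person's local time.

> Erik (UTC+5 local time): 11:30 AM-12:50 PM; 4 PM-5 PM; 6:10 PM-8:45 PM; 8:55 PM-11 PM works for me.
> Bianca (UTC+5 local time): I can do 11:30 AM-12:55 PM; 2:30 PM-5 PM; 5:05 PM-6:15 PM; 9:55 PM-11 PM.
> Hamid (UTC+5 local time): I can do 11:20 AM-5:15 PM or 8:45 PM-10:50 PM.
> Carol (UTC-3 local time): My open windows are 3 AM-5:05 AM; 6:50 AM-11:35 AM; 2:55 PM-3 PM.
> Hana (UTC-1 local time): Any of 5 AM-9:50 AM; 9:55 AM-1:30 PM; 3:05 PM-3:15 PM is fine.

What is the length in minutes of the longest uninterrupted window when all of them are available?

80

Erik in UTC: 06:30-07:50, 11:00-12:00, 13:10-15:45, 15:55-18:00 (subtract 5h to convert from UTC+5).
Bianca in UTC: 06:30-07:55, 09:30-12:00, 12:05-13:15, 16:55-18:00 (subtract 5h to convert from UTC+5).
Hamid in UTC: 06:20-12:15, 15:45-17:50 (subtract 5h to convert from UTC+5).
Carol in UTC: 06:00-08:05, 09:50-14:35, 17:55-18:00 (add 3h to convert from UTC-3).
Hana in UTC: 06:00-10:50, 10:55-14:30, 16:05-16:15 (add 1h to convert from UTC-1).
Erik ∩ Bianca: 06:30-07:50, 11:00-12:00, 13:10-13:15, 16:55-18:00.
Erik ∩ Bianca ∩ Hamid: 06:30-07:50, 11:00-12:00, 16:55-17:50.
Erik ∩ Bianca ∩ Hamid ∩ Carol: 06:30-07:50, 11:00-12:00.
Erik ∩ Bianca ∩ Hamid ∩ Carol ∩ Hana: 06:30-07:50, 11:00-12:00.
The longest is 06:30-07:50 at 80 minutes.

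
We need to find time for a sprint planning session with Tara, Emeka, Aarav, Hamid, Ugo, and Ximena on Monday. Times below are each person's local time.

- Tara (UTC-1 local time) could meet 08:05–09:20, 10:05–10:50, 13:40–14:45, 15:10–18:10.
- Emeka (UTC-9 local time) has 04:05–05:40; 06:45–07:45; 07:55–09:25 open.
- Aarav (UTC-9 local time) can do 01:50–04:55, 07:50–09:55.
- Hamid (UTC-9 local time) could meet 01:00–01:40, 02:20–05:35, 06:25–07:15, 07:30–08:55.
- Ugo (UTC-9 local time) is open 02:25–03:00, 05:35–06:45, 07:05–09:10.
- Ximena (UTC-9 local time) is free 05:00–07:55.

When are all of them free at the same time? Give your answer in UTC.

Tara in UTC: 09:05-10:20, 11:05-11:50, 14:40-15:45, 16:10-19:10 (add 1h to convert from UTC-1).
Emeka in UTC: 13:05-14:40, 15:45-16:45, 16:55-18:25 (add 9h to convert from UTC-9).
Aarav in UTC: 10:50-13:55, 16:50-18:55 (add 9h to convert from UTC-9).
Hamid in UTC: 10:00-10:40, 11:20-14:35, 15:25-16:15, 16:30-17:55 (add 9h to convert from UTC-9).
Ugo in UTC: 11:25-12:00, 14:35-15:45, 16:05-18:10 (add 9h to convert from UTC-9).
Ximena in UTC: 14:00-16:55 (add 9h to convert from UTC-9).
Tara ∩ Emeka: 16:10-16:45, 16:55-18:25.
Tara ∩ Emeka ∩ Aarav: 16:55-18:25.
Tara ∩ Emeka ∩ Aarav ∩ Hamid: 16:55-17:55.
Tara ∩ Emeka ∩ Aarav ∩ Hamid ∩ Ugo: 16:55-17:55.
Tara ∩ Emeka ∩ Aarav ∩ Hamid ∩ Ugo ∩ Ximena: ∅.
There is no time when everyone is free.

none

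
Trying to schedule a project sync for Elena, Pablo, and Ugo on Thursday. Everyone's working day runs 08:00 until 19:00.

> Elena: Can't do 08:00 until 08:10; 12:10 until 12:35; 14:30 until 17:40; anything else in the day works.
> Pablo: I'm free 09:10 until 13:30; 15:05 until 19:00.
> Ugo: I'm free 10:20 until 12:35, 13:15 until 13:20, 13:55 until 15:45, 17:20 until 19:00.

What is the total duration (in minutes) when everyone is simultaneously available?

195

Elena free: 08:10-12:10, 12:35-14:30, 17:40-19:00 (invert busy blocks within the working day).
Pablo free: 09:10-13:30, 15:05-19:00.
Ugo free: 10:20-12:35, 13:15-13:20, 13:55-15:45, 17:20-19:00.
Elena ∩ Pablo: 09:10-12:10, 12:35-13:30, 17:40-19:00.
Elena ∩ Pablo ∩ Ugo: 10:20-12:10, 13:15-13:20, 17:40-19:00.
Summing the common windows: 110 + 5 + 80 = 195 minutes.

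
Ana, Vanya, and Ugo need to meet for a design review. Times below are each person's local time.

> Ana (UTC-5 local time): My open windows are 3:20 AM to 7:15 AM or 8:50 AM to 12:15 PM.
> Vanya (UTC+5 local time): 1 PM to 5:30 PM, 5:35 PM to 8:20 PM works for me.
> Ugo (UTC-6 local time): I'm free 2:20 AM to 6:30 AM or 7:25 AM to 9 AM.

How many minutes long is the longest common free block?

235

Ana in UTC: 08:20-12:15, 13:50-17:15 (add 5h to convert from UTC-5).
Vanya in UTC: 08:00-12:30, 12:35-15:20 (subtract 5h to convert from UTC+5).
Ugo in UTC: 08:20-12:30, 13:25-15:00 (add 6h to convert from UTC-6).
Ana ∩ Vanya: 08:20-12:15, 13:50-15:20.
Ana ∩ Vanya ∩ Ugo: 08:20-12:15, 13:50-15:00.
The longest is 08:20-12:15 at 235 minutes.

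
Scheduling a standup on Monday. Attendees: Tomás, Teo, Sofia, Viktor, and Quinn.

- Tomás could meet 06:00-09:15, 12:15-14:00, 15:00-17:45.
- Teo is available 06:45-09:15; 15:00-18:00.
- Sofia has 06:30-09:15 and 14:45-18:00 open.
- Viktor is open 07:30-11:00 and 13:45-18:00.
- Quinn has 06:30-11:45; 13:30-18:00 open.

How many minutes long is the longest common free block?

Tomás ∩ Teo: 06:45-09:15, 15:00-17:45.
Tomás ∩ Teo ∩ Sofia: 06:45-09:15, 15:00-17:45.
Tomás ∩ Teo ∩ Sofia ∩ Viktor: 07:30-09:15, 15:00-17:45.
Tomás ∩ Teo ∩ Sofia ∩ Viktor ∩ Quinn: 07:30-09:15, 15:00-17:45.
The longest is 15:00-17:45 at 165 minutes.

165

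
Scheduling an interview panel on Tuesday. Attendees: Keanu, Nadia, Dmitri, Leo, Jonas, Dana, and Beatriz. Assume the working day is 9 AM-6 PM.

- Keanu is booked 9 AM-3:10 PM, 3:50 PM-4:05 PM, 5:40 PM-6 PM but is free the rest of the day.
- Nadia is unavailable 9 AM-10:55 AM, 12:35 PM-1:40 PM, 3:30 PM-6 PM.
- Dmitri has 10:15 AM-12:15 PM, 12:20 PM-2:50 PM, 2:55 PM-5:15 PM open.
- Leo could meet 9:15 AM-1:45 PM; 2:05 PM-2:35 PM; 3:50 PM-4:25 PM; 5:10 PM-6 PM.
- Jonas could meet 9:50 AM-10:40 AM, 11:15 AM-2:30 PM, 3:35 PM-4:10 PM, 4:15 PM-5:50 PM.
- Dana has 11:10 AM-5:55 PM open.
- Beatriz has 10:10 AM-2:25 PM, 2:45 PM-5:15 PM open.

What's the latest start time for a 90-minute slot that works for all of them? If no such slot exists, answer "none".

Keanu free: 15:10-15:50, 16:05-17:40 (invert busy blocks within the working day).
Nadia free: 10:55-12:35, 13:40-15:30 (invert busy blocks within the working day).
Dmitri free: 10:15-12:15, 12:20-14:50, 14:55-17:15.
Leo free: 09:15-13:45, 14:05-14:35, 15:50-16:25, 17:10-18:00.
Jonas free: 09:50-10:40, 11:15-14:30, 15:35-16:10, 16:15-17:50.
Dana free: 11:10-17:55.
Beatriz free: 10:10-14:25, 14:45-17:15.
Keanu ∩ Nadia: 15:10-15:30.
Keanu ∩ Nadia ∩ Dmitri: 15:10-15:30.
Keanu ∩ Nadia ∩ Dmitri ∩ Leo: ∅.
Keanu ∩ Nadia ∩ Dmitri ∩ Leo ∩ Jonas: ∅.
Keanu ∩ Nadia ∩ Dmitri ∩ Leo ∩ Jonas ∩ Dana: ∅.
Keanu ∩ Nadia ∩ Dmitri ∩ Leo ∩ Jonas ∩ Dana ∩ Beatriz: ∅.
There is no time when everyone is free.
No common window is at least 90 minutes long.

none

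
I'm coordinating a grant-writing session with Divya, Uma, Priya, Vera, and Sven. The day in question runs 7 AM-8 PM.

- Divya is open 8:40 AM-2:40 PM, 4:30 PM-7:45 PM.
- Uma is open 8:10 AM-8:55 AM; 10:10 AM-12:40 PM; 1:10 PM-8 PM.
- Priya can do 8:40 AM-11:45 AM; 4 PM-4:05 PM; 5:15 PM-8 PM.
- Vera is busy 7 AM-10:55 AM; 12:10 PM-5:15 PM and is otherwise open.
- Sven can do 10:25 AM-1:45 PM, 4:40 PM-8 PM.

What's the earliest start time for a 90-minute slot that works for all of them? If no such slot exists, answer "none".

17:15

Divya free: 08:40-14:40, 16:30-19:45.
Uma free: 08:10-08:55, 10:10-12:40, 13:10-20:00.
Priya free: 08:40-11:45, 16:00-16:05, 17:15-20:00.
Vera free: 10:55-12:10, 17:15-20:00 (invert busy blocks within the working day).
Sven free: 10:25-13:45, 16:40-20:00.
Divya ∩ Uma: 08:40-08:55, 10:10-12:40, 13:10-14:40, 16:30-19:45.
Divya ∩ Uma ∩ Priya: 08:40-08:55, 10:10-11:45, 17:15-19:45.
Divya ∩ Uma ∩ Priya ∩ Vera: 10:55-11:45, 17:15-19:45.
Divya ∩ Uma ∩ Priya ∩ Vera ∩ Sven: 10:55-11:45, 17:15-19:45.
The first common window of at least 90 minutes is 17:15-19:45, so the earliest start is 17:15.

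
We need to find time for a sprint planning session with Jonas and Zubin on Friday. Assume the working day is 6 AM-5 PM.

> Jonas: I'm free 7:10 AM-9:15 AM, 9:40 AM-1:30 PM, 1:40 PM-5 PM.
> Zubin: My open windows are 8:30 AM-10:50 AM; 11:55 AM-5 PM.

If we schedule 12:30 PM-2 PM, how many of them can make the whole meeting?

1

Zubin can make the full 12:30-14:00 slot — that's 1.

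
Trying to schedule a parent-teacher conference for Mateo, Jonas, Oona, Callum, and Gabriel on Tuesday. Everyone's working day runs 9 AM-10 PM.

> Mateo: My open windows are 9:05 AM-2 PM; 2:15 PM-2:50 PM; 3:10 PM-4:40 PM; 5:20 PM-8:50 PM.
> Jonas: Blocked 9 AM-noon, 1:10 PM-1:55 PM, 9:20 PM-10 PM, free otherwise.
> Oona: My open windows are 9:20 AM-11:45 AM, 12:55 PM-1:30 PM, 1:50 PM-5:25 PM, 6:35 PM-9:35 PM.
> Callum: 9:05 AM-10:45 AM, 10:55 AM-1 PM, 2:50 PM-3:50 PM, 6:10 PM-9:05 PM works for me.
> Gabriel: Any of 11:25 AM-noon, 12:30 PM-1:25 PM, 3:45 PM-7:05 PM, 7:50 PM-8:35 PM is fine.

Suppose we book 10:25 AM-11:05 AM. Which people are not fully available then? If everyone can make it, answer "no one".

Callum, Gabriel, Jonas

Mateo free: 09:05-14:00, 14:15-14:50, 15:10-16:40, 17:20-20:50.
Jonas free: 12:00-13:10, 13:55-21:20 (invert busy blocks within the working day).
Oona free: 09:20-11:45, 12:55-13:30, 13:50-17:25, 18:35-21:35.
Callum free: 09:05-10:45, 10:55-13:00, 14:50-15:50, 18:10-21:05.
Gabriel free: 11:25-12:00, 12:30-13:25, 15:45-19:05, 19:50-20:35.
Mateo: free for 10:25-11:05. Jonas: not fully free for 10:25-11:05. Oona: free for 10:25-11:05. Callum: not fully free for 10:25-11:05. Gabriel: not fully free for 10:25-11:05.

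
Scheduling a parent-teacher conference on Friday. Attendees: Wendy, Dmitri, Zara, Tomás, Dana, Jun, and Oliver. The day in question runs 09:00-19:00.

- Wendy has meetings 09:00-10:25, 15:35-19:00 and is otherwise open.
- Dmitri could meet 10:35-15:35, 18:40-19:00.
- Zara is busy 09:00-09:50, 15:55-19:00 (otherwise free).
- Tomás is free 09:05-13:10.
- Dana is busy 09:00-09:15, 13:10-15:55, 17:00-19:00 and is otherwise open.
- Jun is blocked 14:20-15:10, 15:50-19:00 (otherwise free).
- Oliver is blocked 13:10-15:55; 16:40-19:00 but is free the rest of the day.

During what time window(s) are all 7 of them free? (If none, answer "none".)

Wendy free: 10:25-15:35 (invert busy blocks within the working day).
Dmitri free: 10:35-15:35, 18:40-19:00.
Zara free: 09:50-15:55 (invert busy blocks within the working day).
Tomás free: 09:05-13:10.
Dana free: 09:15-13:10, 15:55-17:00 (invert busy blocks within the working day).
Jun free: 09:00-14:20, 15:10-15:50 (invert busy blocks within the working day).
Oliver free: 09:00-13:10, 15:55-16:40 (invert busy blocks within the working day).
Wendy ∩ Dmitri: 10:35-15:35.
Wendy ∩ Dmitri ∩ Zara: 10:35-15:35.
Wendy ∩ Dmitri ∩ Zara ∩ Tomás: 10:35-13:10.
Wendy ∩ Dmitri ∩ Zara ∩ Tomás ∩ Dana: 10:35-13:10.
Wendy ∩ Dmitri ∩ Zara ∩ Tomás ∩ Dana ∩ Jun: 10:35-13:10.
Wendy ∩ Dmitri ∩ Zara ∩ Tomás ∩ Dana ∩ Jun ∩ Oliver: 10:35-13:10.
Those are the intersection windows.

10:35-13:10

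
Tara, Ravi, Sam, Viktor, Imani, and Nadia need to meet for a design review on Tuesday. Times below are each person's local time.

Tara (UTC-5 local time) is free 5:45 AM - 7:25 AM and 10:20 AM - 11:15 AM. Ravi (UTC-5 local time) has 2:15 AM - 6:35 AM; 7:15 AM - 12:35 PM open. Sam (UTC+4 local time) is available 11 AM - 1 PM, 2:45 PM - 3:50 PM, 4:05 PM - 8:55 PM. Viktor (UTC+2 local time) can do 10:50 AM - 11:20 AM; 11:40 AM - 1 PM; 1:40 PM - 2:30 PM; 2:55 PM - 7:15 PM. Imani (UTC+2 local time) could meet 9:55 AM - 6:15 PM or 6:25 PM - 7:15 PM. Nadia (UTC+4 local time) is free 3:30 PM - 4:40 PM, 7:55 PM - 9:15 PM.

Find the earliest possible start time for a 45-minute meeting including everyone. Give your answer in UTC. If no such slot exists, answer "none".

none

Tara in UTC: 10:45-12:25, 15:20-16:15 (add 5h to convert from UTC-5).
Ravi in UTC: 07:15-11:35, 12:15-17:35 (add 5h to convert from UTC-5).
Sam in UTC: 07:00-09:00, 10:45-11:50, 12:05-16:55 (subtract 4h to convert from UTC+4).
Viktor in UTC: 08:50-09:20, 09:40-11:00, 11:40-12:30, 12:55-17:15 (subtract 2h to convert from UTC+2).
Imani in UTC: 07:55-16:15, 16:25-17:15 (subtract 2h to convert from UTC+2).
Nadia in UTC: 11:30-12:40, 15:55-17:15 (subtract 4h to convert from UTC+4).
Tara ∩ Ravi: 10:45-11:35, 12:15-12:25, 15:20-16:15.
Tara ∩ Ravi ∩ Sam: 10:45-11:35, 12:15-12:25, 15:20-16:15.
Tara ∩ Ravi ∩ Sam ∩ Viktor: 10:45-11:00, 12:15-12:25, 15:20-16:15.
Tara ∩ Ravi ∩ Sam ∩ Viktor ∩ Imani: 10:45-11:00, 12:15-12:25, 15:20-16:15.
Tara ∩ Ravi ∩ Sam ∩ Viktor ∩ Imani ∩ Nadia: 12:15-12:25, 15:55-16:15.
No common window is at least 45 minutes long.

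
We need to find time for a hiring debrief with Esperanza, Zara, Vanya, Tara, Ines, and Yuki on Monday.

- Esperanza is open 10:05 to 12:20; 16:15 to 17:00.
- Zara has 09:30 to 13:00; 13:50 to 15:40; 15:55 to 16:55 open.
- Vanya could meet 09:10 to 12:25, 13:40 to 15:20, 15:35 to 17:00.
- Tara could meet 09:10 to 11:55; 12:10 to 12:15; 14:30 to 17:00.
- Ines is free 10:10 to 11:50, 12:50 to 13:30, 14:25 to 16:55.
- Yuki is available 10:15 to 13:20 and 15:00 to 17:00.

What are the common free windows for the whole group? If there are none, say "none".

Esperanza ∩ Zara: 10:05-12:20, 16:15-16:55.
Esperanza ∩ Zara ∩ Vanya: 10:05-12:20, 16:15-16:55.
Esperanza ∩ Zara ∩ Vanya ∩ Tara: 10:05-11:55, 12:10-12:15, 16:15-16:55.
Esperanza ∩ Zara ∩ Vanya ∩ Tara ∩ Ines: 10:10-11:50, 16:15-16:55.
Esperanza ∩ Zara ∩ Vanya ∩ Tara ∩ Ines ∩ Yuki: 10:15-11:50, 16:15-16:55.

10:15-11:50, 16:15-16:55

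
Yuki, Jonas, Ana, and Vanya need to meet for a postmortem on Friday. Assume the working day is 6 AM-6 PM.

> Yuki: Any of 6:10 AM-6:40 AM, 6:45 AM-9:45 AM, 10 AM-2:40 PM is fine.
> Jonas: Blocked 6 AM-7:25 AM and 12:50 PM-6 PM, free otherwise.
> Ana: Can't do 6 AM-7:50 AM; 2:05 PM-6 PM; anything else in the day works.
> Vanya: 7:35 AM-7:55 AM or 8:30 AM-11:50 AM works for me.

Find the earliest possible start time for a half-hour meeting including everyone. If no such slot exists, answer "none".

08:30

Yuki free: 06:10-06:40, 06:45-09:45, 10:00-14:40.
Jonas free: 07:25-12:50 (invert busy blocks within the working day).
Ana free: 07:50-14:05 (invert busy blocks within the working day).
Vanya free: 07:35-07:55, 08:30-11:50.
Yuki ∩ Jonas: 07:25-09:45, 10:00-12:50.
Yuki ∩ Jonas ∩ Ana: 07:50-09:45, 10:00-12:50.
Yuki ∩ Jonas ∩ Ana ∩ Vanya: 07:50-07:55, 08:30-09:45, 10:00-11:50.
The first common window of at least 30 minutes is 08:30-09:45, so the earliest start is 08:30.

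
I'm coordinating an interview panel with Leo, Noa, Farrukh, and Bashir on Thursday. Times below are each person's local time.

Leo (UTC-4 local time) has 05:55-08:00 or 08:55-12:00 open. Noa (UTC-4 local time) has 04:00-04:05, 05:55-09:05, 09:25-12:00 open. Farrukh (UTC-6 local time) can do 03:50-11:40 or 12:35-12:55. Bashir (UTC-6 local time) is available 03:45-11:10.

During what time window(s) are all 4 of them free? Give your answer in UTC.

09:55-12:00, 12:55-13:05, 13:25-16:00

Leo in UTC: 09:55-12:00, 12:55-16:00 (add 4h to convert from UTC-4).
Noa in UTC: 08:00-08:05, 09:55-13:05, 13:25-16:00 (add 4h to convert from UTC-4).
Farrukh in UTC: 09:50-17:40, 18:35-18:55 (add 6h to convert from UTC-6).
Bashir in UTC: 09:45-17:10 (add 6h to convert from UTC-6).
Leo ∩ Noa: 09:55-12:00, 12:55-13:05, 13:25-16:00.
Leo ∩ Noa ∩ Farrukh: 09:55-12:00, 12:55-13:05, 13:25-16:00.
Leo ∩ Noa ∩ Farrukh ∩ Bashir: 09:55-12:00, 12:55-13:05, 13:25-16:00.
Those are the intersection windows.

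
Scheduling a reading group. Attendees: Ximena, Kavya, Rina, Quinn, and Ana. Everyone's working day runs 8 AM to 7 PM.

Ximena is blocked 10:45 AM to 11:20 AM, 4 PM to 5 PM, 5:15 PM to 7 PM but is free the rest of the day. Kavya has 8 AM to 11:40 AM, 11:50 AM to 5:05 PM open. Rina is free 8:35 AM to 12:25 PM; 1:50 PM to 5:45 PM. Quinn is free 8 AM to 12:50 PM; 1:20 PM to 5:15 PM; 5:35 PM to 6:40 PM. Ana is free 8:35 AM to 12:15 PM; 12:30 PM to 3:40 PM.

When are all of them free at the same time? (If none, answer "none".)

08:35-10:45, 11:20-11:40, 11:50-12:15, 13:50-15:40

Ximena free: 08:00-10:45, 11:20-16:00, 17:00-17:15 (invert busy blocks within the working day).
Kavya free: 08:00-11:40, 11:50-17:05.
Rina free: 08:35-12:25, 13:50-17:45.
Quinn free: 08:00-12:50, 13:20-17:15, 17:35-18:40.
Ana free: 08:35-12:15, 12:30-15:40.
Ximena ∩ Kavya: 08:00-10:45, 11:20-11:40, 11:50-16:00, 17:00-17:05.
Ximena ∩ Kavya ∩ Rina: 08:35-10:45, 11:20-11:40, 11:50-12:25, 13:50-16:00, 17:00-17:05.
Ximena ∩ Kavya ∩ Rina ∩ Quinn: 08:35-10:45, 11:20-11:40, 11:50-12:25, 13:50-16:00, 17:00-17:05.
Ximena ∩ Kavya ∩ Rina ∩ Quinn ∩ Ana: 08:35-10:45, 11:20-11:40, 11:50-12:15, 13:50-15:40.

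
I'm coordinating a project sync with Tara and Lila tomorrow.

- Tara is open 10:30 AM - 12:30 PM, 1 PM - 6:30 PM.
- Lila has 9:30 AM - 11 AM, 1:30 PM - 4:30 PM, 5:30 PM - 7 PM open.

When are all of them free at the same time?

Tara ∩ Lila: 10:30-11:00, 13:30-16:30, 17:30-18:30.
Those are the intersection windows.

10:30-11:00, 13:30-16:30, 17:30-18:30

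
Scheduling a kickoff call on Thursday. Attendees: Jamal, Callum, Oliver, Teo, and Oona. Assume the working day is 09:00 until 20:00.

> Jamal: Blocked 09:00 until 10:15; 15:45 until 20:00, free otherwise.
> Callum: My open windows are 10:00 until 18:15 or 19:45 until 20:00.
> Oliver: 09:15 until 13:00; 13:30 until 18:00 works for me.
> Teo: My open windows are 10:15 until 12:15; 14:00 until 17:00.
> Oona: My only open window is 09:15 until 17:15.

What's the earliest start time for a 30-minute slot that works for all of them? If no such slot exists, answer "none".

10:15

Jamal free: 10:15-15:45 (invert busy blocks within the working day).
Callum free: 10:00-18:15, 19:45-20:00.
Oliver free: 09:15-13:00, 13:30-18:00.
Teo free: 10:15-12:15, 14:00-17:00.
Oona free: 09:15-17:15.
Jamal ∩ Callum: 10:15-15:45.
Jamal ∩ Callum ∩ Oliver: 10:15-13:00, 13:30-15:45.
Jamal ∩ Callum ∩ Oliver ∩ Teo: 10:15-12:15, 14:00-15:45.
Jamal ∩ Callum ∩ Oliver ∩ Teo ∩ Oona: 10:15-12:15, 14:00-15:45.
So the common availability across everyone is 10:15-12:15, 14:00-15:45.
The first common window of at least 30 minutes is 10:15-12:15, so the earliest start is 10:15.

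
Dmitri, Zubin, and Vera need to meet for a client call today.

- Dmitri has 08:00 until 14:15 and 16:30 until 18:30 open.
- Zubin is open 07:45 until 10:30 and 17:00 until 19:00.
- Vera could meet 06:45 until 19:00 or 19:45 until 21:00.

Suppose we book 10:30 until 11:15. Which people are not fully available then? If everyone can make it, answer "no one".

Zubin

Dmitri: free for 10:30-11:15. Zubin: not fully free for 10:30-11:15. Vera: free for 10:30-11:15.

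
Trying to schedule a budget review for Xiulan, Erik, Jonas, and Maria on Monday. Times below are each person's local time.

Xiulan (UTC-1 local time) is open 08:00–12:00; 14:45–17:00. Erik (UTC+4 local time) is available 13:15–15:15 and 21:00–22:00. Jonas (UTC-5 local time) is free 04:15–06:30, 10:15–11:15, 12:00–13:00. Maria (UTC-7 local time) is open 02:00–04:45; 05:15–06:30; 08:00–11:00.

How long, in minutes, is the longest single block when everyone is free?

Xiulan in UTC: 09:00-13:00, 15:45-18:00 (add 1h to convert from UTC-1).
Erik in UTC: 09:15-11:15, 17:00-18:00 (subtract 4h to convert from UTC+4).
Jonas in UTC: 09:15-11:30, 15:15-16:15, 17:00-18:00 (add 5h to convert from UTC-5).
Maria in UTC: 09:00-11:45, 12:15-13:30, 15:00-18:00 (add 7h to convert from UTC-7).
Xiulan ∩ Erik: 09:15-11:15, 17:00-18:00.
Xiulan ∩ Erik ∩ Jonas: 09:15-11:15, 17:00-18:00.
Xiulan ∩ Erik ∩ Jonas ∩ Maria: 09:15-11:15, 17:00-18:00.
The longest is 09:15-11:15 at 120 minutes.

120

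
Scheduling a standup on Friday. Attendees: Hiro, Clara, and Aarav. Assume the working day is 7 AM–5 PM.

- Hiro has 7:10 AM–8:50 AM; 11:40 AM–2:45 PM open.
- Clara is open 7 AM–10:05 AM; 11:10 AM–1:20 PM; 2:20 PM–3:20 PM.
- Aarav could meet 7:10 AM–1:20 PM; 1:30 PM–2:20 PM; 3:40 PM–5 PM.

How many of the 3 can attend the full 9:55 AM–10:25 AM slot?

1

Aarav can make the full 09:55-10:25 slot — that's 1.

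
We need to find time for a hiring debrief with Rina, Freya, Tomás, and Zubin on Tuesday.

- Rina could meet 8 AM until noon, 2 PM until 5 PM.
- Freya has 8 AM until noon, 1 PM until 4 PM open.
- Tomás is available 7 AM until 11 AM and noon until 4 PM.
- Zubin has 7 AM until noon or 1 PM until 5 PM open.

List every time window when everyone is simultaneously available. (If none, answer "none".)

Rina ∩ Freya: 08:00-12:00, 14:00-16:00.
Rina ∩ Freya ∩ Tomás: 08:00-11:00, 14:00-16:00.
Rina ∩ Freya ∩ Tomás ∩ Zubin: 08:00-11:00, 14:00-16:00.

08:00-11:00, 14:00-16:00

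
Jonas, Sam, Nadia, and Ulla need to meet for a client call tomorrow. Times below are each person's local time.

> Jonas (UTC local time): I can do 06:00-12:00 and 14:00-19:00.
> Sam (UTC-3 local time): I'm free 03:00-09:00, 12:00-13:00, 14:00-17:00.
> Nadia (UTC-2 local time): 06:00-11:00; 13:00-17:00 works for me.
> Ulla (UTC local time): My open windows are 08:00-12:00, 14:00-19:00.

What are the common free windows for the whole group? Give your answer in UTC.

08:00-12:00, 15:00-16:00, 17:00-19:00

Jonas in UTC: 06:00-12:00, 14:00-19:00.
Sam in UTC: 06:00-12:00, 15:00-16:00, 17:00-20:00 (add 3h to convert from UTC-3).
Nadia in UTC: 08:00-13:00, 15:00-19:00 (add 2h to convert from UTC-2).
Ulla in UTC: 08:00-12:00, 14:00-19:00.
Jonas ∩ Sam: 06:00-12:00, 15:00-16:00, 17:00-19:00.
Jonas ∩ Sam ∩ Nadia: 08:00-12:00, 15:00-16:00, 17:00-19:00.
Jonas ∩ Sam ∩ Nadia ∩ Ulla: 08:00-12:00, 15:00-16:00, 17:00-19:00.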